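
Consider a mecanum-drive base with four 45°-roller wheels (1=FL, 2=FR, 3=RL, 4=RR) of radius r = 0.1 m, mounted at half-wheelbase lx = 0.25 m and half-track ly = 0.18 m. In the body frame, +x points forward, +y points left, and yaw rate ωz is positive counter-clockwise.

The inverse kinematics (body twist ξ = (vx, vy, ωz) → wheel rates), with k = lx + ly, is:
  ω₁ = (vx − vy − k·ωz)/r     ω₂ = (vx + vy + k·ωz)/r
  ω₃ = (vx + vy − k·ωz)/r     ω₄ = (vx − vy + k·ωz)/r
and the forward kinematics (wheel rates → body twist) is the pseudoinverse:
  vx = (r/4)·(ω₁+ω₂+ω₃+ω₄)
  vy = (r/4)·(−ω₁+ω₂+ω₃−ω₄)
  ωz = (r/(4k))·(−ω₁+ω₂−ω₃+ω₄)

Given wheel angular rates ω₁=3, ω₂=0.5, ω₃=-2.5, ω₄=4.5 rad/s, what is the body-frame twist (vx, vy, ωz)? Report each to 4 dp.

k = lx + ly = 0.25 + 0.18 = 0.4300
ω₁+ω₂+ω₃+ω₄ = 5.5000  →  vx = (0.1/4)·5.5000 = 0.1375
−ω₁+ω₂+ω₃−ω₄ = -9.5000  →  vy = (0.1/4)·-9.5000 = -0.2375
−ω₁+ω₂−ω₃+ω₄ = 4.5000  →  ωz = (0.1/1.7200)·4.5000 = 0.2616

(0.1375, -0.2375, 0.2616)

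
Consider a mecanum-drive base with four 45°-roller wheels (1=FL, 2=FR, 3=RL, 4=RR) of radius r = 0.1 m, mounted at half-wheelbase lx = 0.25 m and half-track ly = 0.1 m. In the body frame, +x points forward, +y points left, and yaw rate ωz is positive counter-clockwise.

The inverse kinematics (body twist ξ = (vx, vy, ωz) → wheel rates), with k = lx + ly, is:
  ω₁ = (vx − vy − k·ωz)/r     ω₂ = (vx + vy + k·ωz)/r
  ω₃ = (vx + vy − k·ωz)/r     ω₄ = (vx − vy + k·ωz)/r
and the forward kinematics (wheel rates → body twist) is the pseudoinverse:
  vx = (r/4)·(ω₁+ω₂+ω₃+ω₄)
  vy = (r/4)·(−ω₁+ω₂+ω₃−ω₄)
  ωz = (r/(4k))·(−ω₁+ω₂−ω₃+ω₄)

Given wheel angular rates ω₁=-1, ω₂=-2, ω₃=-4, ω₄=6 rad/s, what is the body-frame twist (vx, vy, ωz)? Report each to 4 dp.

(-0.0250, -0.2750, 0.6429)

k = lx + ly = 0.25 + 0.1 = 0.3500
ω₁+ω₂+ω₃+ω₄ = -1.0000  →  vx = (0.1/4)·-1.0000 = -0.0250
−ω₁+ω₂+ω₃−ω₄ = -11.0000  →  vy = (0.1/4)·-11.0000 = -0.2750
−ω₁+ω₂−ω₃+ω₄ = 9.0000  →  ωz = (0.1/1.4000)·9.0000 = 0.6429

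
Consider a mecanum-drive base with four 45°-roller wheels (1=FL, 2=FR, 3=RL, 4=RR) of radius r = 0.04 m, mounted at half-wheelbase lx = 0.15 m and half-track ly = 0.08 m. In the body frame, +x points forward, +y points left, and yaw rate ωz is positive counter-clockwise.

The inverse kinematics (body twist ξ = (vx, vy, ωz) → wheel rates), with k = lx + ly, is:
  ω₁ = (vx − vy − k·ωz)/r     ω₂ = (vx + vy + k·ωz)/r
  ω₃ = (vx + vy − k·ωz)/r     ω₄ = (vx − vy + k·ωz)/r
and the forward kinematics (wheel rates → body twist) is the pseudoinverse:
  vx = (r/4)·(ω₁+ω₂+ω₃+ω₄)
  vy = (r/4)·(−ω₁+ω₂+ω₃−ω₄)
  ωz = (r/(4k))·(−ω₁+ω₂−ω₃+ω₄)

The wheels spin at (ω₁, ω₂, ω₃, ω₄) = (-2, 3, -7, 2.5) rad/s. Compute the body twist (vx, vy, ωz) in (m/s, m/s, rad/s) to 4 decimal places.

(-0.0350, -0.0450, 0.6304)

k = lx + ly = 0.15 + 0.08 = 0.2300
ω₁+ω₂+ω₃+ω₄ = -3.5000  →  vx = (0.04/4)·-3.5000 = -0.0350
−ω₁+ω₂+ω₃−ω₄ = -4.5000  →  vy = (0.04/4)·-4.5000 = -0.0450
−ω₁+ω₂−ω₃+ω₄ = 14.5000  →  ωz = (0.04/0.9200)·14.5000 = 0.6304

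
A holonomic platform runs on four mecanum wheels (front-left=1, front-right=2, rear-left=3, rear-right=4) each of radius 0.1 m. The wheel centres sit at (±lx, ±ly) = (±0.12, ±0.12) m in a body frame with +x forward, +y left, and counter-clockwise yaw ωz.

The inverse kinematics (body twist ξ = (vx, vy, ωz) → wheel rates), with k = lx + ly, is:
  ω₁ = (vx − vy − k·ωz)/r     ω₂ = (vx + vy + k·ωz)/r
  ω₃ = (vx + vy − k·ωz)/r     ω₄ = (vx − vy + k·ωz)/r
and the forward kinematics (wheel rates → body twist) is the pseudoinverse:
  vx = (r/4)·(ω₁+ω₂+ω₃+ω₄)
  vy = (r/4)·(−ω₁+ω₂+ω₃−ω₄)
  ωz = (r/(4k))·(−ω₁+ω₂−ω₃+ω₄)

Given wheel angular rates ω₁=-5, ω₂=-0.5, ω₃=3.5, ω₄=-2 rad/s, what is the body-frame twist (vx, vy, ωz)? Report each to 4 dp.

(-0.1000, 0.2500, -0.1042)

k = lx + ly = 0.12 + 0.12 = 0.2400
ω₁+ω₂+ω₃+ω₄ = -4.0000  →  vx = (0.1/4)·-4.0000 = -0.1000
−ω₁+ω₂+ω₃−ω₄ = 10.0000  →  vy = (0.1/4)·10.0000 = 0.2500
−ω₁+ω₂−ω₃+ω₄ = -1.0000  →  ωz = (0.1/0.9600)·-1.0000 = -0.1042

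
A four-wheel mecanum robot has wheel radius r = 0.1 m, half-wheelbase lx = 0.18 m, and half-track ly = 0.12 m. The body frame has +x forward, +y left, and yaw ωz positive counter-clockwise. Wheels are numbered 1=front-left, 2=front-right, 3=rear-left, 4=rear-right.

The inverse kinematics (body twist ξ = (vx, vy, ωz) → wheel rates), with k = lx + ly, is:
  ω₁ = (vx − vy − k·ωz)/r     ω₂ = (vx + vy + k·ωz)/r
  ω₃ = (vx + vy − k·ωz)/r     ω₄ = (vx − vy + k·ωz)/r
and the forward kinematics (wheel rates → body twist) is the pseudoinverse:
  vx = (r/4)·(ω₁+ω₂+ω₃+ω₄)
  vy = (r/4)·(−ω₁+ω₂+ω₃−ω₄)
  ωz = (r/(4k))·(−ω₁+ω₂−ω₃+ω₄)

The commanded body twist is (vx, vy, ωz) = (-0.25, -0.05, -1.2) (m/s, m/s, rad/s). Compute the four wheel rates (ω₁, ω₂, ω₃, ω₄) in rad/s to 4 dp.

k = lx + ly = 0.18 + 0.12 = 0.3000;  k·ωz = 0.3000·-1.2 = -0.3600
ω₁ (FL) = (vx − vy − k·ωz)/r = 0.1600/0.1 = 1.6000
ω₂ (FR) = (vx + vy + k·ωz)/r = -0.6600/0.1 = -6.6000
ω₃ (RL) = (vx + vy − k·ωz)/r = 0.0600/0.1 = 0.6000
ω₄ (RR) = (vx − vy + k·ωz)/r = -0.5600/0.1 = -5.6000

(1.6000, -6.6000, 0.6000, -5.6000)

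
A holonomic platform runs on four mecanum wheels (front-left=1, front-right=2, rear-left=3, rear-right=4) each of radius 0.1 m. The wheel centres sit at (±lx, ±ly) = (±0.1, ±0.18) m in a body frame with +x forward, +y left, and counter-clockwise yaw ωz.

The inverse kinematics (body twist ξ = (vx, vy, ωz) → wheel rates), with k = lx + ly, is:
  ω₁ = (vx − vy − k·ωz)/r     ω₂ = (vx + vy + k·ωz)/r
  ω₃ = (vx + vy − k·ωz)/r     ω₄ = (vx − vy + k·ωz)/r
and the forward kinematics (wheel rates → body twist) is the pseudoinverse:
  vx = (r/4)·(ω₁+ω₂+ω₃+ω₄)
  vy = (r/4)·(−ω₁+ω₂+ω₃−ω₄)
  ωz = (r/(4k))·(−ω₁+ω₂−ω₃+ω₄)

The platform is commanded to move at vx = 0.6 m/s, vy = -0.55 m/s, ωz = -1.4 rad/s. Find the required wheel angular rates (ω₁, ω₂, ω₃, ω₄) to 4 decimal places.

(15.4200, -3.4200, 4.4200, 7.5800)

k = lx + ly = 0.1 + 0.18 = 0.2800;  k·ωz = 0.2800·-1.4 = -0.3920
ω₁ (FL) = (vx − vy − k·ωz)/r = 1.5420/0.1 = 15.4200
ω₂ (FR) = (vx + vy + k·ωz)/r = -0.3420/0.1 = -3.4200
ω₃ (RL) = (vx + vy − k·ωz)/r = 0.4420/0.1 = 4.4200
ω₄ (RR) = (vx − vy + k·ωz)/r = 0.7580/0.1 = 7.5800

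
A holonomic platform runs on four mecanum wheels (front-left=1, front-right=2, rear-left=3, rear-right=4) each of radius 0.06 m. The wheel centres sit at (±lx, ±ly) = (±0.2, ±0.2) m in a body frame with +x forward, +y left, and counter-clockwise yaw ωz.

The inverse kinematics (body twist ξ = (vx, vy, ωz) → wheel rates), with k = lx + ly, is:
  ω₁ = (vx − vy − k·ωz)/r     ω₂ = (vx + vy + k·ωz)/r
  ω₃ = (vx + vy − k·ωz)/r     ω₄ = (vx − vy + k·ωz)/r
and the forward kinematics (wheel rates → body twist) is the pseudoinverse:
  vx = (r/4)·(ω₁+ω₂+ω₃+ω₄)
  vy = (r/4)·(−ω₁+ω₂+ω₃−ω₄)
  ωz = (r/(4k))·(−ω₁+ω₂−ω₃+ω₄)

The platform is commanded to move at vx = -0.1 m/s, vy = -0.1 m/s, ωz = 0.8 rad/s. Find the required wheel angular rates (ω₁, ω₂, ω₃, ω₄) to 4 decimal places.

(-5.3333, 2.0000, -8.6667, 5.3333)

k = lx + ly = 0.2 + 0.2 = 0.4000;  k·ωz = 0.4000·0.8 = 0.3200
ω₁ (FL) = (vx − vy − k·ωz)/r = -0.3200/0.06 = -5.3333
ω₂ (FR) = (vx + vy + k·ωz)/r = 0.1200/0.06 = 2.0000
ω₃ (RL) = (vx + vy − k·ωz)/r = -0.5200/0.06 = -8.6667
ω₄ (RR) = (vx − vy + k·ωz)/r = 0.3200/0.06 = 5.3333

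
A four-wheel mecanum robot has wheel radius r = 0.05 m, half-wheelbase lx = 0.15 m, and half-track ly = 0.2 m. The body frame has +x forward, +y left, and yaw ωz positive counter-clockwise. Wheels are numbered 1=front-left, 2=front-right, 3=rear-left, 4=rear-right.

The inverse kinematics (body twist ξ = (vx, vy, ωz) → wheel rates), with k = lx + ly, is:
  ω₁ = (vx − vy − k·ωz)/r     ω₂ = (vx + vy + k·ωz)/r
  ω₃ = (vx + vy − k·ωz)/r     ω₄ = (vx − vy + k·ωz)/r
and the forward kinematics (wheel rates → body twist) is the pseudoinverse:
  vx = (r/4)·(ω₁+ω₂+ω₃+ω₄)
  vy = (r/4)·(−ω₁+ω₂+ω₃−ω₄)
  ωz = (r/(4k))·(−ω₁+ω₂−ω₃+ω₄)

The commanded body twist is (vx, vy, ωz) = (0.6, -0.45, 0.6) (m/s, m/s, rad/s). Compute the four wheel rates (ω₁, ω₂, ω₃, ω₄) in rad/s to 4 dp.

(16.8000, 7.2000, -1.2000, 25.2000)

k = lx + ly = 0.15 + 0.2 = 0.3500;  k·ωz = 0.3500·0.6 = 0.2100
ω₁ (FL) = (vx − vy − k·ωz)/r = 0.8400/0.05 = 16.8000
ω₂ (FR) = (vx + vy + k·ωz)/r = 0.3600/0.05 = 7.2000
ω₃ (RL) = (vx + vy − k·ωz)/r = -0.0600/0.05 = -1.2000
ω₄ (RR) = (vx − vy + k·ωz)/r = 1.2600/0.05 = 25.2000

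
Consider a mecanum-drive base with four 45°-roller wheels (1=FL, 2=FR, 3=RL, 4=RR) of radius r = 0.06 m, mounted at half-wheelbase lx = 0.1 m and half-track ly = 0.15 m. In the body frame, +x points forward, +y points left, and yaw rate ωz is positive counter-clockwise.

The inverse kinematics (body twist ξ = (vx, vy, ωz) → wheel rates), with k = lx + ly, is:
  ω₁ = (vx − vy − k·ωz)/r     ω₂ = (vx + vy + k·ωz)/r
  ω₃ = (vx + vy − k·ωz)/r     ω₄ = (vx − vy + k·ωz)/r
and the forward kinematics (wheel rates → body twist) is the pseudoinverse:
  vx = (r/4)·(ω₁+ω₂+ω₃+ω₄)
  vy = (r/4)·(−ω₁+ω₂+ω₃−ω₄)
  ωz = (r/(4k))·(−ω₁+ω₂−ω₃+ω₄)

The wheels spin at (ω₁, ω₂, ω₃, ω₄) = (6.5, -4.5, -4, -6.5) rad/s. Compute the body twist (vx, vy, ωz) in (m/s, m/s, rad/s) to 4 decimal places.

k = lx + ly = 0.1 + 0.15 = 0.2500
ω₁+ω₂+ω₃+ω₄ = -8.5000  →  vx = (0.06/4)·-8.5000 = -0.1275
−ω₁+ω₂+ω₃−ω₄ = -8.5000  →  vy = (0.06/4)·-8.5000 = -0.1275
−ω₁+ω₂−ω₃+ω₄ = -13.5000  →  ωz = (0.06/1.0000)·-13.5000 = -0.8100

(-0.1275, -0.1275, -0.8100)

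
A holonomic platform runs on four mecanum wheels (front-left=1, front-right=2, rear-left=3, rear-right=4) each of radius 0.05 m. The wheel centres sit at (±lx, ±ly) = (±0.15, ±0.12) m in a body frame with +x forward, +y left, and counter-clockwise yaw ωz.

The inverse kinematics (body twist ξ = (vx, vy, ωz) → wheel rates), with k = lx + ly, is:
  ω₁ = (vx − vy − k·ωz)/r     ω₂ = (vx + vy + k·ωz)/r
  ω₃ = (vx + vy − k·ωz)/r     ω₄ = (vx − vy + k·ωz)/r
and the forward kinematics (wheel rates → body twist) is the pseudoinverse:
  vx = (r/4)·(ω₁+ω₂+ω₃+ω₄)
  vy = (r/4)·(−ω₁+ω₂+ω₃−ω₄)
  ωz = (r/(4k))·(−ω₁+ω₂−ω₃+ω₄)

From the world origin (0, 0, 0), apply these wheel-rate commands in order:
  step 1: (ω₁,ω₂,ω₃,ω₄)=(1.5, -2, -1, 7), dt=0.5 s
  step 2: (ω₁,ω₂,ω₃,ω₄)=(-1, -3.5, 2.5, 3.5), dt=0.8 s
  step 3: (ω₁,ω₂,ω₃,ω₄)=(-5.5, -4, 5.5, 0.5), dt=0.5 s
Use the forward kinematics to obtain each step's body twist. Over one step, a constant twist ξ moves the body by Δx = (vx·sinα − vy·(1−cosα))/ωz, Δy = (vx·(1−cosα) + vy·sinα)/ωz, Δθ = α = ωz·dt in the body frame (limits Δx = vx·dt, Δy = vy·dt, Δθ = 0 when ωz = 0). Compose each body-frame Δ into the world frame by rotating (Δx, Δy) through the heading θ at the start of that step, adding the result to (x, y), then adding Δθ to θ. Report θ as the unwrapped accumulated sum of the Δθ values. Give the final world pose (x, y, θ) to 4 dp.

step 1: ξ=(vx,vy,ωz)=(0.0688, -0.1438, 0.2083), dt=0.5 → body Δ=(0.0381, -0.0700, 0.1042) → world pose (0.0381, -0.0700, 0.1042)
step 2: ξ=(vx,vy,ωz)=(0.0187, -0.0438, -0.0694), dt=0.8 → body Δ=(0.0140, -0.0354, -0.0556) → world pose (0.0557, -0.1037, 0.0486)
step 3: ξ=(vx,vy,ωz)=(-0.0438, 0.0813, -0.1620), dt=0.5 → body Δ=(-0.0202, 0.0415, -0.0810) → world pose (0.0335, -0.0633, -0.0324)

(0.0335, -0.0633, -0.0324)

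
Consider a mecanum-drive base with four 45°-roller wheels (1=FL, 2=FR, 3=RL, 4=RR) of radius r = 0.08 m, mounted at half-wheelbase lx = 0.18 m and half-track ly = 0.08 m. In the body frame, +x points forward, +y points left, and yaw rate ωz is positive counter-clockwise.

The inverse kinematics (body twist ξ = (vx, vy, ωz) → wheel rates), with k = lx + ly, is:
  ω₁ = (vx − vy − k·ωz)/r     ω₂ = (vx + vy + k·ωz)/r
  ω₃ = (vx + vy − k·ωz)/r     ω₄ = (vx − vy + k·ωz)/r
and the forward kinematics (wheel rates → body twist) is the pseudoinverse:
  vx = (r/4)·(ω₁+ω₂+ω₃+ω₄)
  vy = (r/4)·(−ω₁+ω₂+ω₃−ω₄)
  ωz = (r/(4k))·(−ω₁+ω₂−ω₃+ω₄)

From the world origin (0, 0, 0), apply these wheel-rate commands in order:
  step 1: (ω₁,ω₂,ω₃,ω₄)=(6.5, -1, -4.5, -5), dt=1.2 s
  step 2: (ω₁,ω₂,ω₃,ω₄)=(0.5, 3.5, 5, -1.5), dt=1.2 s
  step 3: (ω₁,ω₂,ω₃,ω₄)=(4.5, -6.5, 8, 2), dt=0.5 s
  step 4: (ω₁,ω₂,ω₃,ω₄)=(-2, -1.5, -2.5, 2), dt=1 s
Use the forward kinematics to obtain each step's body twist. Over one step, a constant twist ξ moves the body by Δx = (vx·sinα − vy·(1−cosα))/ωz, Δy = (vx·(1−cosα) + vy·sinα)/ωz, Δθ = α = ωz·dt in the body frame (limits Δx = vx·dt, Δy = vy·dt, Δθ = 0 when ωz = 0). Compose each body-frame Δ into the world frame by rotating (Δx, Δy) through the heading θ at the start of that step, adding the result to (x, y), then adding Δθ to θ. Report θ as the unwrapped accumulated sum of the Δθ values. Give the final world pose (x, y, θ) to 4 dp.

(0.0252, -0.1291, -1.3308)

step 1: ξ=(vx,vy,ωz)=(-0.0800, -0.1400, -0.6154), dt=1.2 → body Δ=(-0.1468, -0.1193, -0.7385) → world pose (-0.1468, -0.1193, -0.7385)
step 2: ξ=(vx,vy,ωz)=(0.1500, 0.1900, -0.2692), dt=1.2 → body Δ=(0.2134, 0.1952, -0.3231) → world pose (0.1425, -0.1186, -1.0615)
step 3: ξ=(vx,vy,ωz)=(0.1600, -0.1000, -1.3077), dt=0.5 → body Δ=(0.0586, -0.0717, -0.6538) → world pose (0.1084, -0.2047, -1.7154)
step 4: ξ=(vx,vy,ωz)=(-0.0800, -0.0800, 0.3846), dt=1.0 → body Δ=(-0.0628, -0.0932, 0.3846) → world pose (0.0252, -0.1291, -1.3308)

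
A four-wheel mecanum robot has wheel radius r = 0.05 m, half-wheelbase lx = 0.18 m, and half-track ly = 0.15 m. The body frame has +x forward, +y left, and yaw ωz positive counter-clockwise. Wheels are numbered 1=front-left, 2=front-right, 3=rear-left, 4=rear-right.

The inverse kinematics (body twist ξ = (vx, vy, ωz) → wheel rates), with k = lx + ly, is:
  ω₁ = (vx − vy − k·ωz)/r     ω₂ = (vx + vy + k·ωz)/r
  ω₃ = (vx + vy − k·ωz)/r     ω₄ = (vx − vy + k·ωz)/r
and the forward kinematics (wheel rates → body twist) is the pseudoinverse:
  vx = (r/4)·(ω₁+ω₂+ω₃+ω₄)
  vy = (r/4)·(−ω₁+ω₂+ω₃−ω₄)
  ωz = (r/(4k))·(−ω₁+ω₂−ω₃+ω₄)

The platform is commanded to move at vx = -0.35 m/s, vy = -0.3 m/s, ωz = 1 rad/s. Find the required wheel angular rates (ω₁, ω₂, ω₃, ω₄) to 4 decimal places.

(-7.6000, -6.4000, -19.6000, 5.6000)

k = lx + ly = 0.18 + 0.15 = 0.3300;  k·ωz = 0.3300·1 = 0.3300
ω₁ (FL) = (vx − vy − k·ωz)/r = -0.3800/0.05 = -7.6000
ω₂ (FR) = (vx + vy + k·ωz)/r = -0.3200/0.05 = -6.4000
ω₃ (RL) = (vx + vy − k·ωz)/r = -0.9800/0.05 = -19.6000
ω₄ (RR) = (vx − vy + k·ωz)/r = 0.2800/0.05 = 5.6000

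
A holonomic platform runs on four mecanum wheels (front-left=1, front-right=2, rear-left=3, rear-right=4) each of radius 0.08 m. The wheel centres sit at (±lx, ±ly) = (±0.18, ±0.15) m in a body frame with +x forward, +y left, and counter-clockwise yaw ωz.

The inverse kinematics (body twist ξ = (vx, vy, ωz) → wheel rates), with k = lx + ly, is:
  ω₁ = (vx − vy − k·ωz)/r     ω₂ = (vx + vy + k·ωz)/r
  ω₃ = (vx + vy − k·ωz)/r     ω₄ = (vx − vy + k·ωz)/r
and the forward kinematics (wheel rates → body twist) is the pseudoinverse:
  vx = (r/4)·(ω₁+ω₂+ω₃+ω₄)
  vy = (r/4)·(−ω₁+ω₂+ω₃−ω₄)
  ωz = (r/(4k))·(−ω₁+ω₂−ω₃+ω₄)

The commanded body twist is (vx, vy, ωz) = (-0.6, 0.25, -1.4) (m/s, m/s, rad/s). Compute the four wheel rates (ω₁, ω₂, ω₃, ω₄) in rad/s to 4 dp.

(-4.8500, -10.1500, 1.4000, -16.4000)

k = lx + ly = 0.18 + 0.15 = 0.3300;  k·ωz = 0.3300·-1.4 = -0.4620
ω₁ (FL) = (vx − vy − k·ωz)/r = -0.3880/0.08 = -4.8500
ω₂ (FR) = (vx + vy + k·ωz)/r = -0.8120/0.08 = -10.1500
ω₃ (RL) = (vx + vy − k·ωz)/r = 0.1120/0.08 = 1.4000
ω₄ (RR) = (vx − vy + k·ωz)/r = -1.3120/0.08 = -16.4000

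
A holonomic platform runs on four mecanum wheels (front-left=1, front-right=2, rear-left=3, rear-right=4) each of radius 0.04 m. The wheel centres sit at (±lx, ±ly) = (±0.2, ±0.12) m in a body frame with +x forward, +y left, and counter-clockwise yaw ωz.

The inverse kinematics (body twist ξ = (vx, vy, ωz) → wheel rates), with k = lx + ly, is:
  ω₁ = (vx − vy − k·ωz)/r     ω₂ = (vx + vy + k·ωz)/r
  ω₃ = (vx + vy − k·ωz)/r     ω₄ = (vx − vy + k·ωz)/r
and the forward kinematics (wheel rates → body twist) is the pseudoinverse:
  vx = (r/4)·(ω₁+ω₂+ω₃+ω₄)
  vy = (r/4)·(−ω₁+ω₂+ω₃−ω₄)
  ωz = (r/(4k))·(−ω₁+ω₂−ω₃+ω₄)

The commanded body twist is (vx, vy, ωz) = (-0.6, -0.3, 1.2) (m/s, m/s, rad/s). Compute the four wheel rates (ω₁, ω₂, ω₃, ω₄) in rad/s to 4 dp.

(-17.1000, -12.9000, -32.1000, 2.1000)

k = lx + ly = 0.2 + 0.12 = 0.3200;  k·ωz = 0.3200·1.2 = 0.3840
ω₁ (FL) = (vx − vy − k·ωz)/r = -0.6840/0.04 = -17.1000
ω₂ (FR) = (vx + vy + k·ωz)/r = -0.5160/0.04 = -12.9000
ω₃ (RL) = (vx + vy − k·ωz)/r = -1.2840/0.04 = -32.1000
ω₄ (RR) = (vx − vy + k·ωz)/r = 0.0840/0.04 = 2.1000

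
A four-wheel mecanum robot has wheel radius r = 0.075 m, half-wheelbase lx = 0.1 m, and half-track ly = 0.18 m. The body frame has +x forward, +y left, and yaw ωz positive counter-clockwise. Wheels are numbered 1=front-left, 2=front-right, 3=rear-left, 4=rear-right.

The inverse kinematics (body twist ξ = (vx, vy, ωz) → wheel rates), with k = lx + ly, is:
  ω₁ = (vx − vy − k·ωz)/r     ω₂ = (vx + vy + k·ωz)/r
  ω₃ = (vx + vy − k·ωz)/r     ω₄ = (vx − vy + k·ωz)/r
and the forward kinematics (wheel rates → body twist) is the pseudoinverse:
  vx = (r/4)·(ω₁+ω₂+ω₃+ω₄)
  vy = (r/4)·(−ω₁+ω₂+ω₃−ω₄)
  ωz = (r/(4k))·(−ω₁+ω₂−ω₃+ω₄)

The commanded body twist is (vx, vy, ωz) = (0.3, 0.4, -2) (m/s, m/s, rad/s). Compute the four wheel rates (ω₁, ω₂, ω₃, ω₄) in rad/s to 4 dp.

(6.1333, 1.8667, 16.8000, -8.8000)

k = lx + ly = 0.1 + 0.18 = 0.2800;  k·ωz = 0.2800·-2 = -0.5600
ω₁ (FL) = (vx − vy − k·ωz)/r = 0.4600/0.075 = 6.1333
ω₂ (FR) = (vx + vy + k·ωz)/r = 0.1400/0.075 = 1.8667
ω₃ (RL) = (vx + vy − k·ωz)/r = 1.2600/0.075 = 16.8000
ω₄ (RR) = (vx − vy + k·ωz)/r = -0.6600/0.075 = -8.8000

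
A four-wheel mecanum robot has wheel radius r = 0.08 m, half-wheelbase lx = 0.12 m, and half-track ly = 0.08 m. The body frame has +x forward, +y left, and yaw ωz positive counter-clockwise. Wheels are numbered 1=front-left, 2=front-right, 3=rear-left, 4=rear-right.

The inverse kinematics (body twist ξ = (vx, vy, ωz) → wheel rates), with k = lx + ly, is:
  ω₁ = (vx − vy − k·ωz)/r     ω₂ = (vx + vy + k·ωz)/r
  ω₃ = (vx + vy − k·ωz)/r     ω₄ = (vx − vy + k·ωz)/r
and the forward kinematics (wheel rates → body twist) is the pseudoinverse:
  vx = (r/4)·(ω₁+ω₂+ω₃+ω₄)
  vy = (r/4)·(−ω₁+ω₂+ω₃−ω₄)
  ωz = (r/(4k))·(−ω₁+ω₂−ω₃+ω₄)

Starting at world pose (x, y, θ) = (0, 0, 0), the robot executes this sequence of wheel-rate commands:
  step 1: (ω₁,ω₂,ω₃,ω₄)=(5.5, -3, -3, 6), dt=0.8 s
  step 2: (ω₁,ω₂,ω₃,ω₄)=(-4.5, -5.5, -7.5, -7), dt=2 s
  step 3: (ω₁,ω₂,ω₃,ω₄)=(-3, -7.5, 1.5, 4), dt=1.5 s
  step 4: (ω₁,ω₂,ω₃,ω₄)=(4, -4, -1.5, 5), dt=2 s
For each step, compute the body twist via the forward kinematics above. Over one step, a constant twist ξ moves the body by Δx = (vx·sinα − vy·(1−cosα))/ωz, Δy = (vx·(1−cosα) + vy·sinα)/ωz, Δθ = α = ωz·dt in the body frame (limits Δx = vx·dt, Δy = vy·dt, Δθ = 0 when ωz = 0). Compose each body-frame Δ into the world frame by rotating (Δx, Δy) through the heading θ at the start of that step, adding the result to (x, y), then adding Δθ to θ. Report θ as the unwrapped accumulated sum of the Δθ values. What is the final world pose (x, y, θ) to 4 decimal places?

(-1.2367, -1.0742, -0.6600)

step 1: ξ=(vx,vy,ωz)=(0.1100, -0.3500, 0.0500), dt=0.8 → body Δ=(0.0936, -0.2782, 0.0400) → world pose (0.0936, -0.2782, 0.0400)
step 2: ξ=(vx,vy,ωz)=(-0.4900, -0.0300, -0.0500), dt=2.0 → body Δ=(-0.9814, -0.0109, -0.1000) → world pose (-0.8866, -0.3283, -0.0600)
step 3: ξ=(vx,vy,ωz)=(-0.1000, -0.1400, -0.2000), dt=1.5 → body Δ=(-0.1790, -0.1845, -0.3000) → world pose (-1.0763, -0.5018, -0.3600)
step 4: ξ=(vx,vy,ωz)=(0.0700, -0.2900, -0.1500), dt=2.0 → body Δ=(0.0516, -0.5922, -0.3000) → world pose (-1.2367, -1.0742, -0.6600)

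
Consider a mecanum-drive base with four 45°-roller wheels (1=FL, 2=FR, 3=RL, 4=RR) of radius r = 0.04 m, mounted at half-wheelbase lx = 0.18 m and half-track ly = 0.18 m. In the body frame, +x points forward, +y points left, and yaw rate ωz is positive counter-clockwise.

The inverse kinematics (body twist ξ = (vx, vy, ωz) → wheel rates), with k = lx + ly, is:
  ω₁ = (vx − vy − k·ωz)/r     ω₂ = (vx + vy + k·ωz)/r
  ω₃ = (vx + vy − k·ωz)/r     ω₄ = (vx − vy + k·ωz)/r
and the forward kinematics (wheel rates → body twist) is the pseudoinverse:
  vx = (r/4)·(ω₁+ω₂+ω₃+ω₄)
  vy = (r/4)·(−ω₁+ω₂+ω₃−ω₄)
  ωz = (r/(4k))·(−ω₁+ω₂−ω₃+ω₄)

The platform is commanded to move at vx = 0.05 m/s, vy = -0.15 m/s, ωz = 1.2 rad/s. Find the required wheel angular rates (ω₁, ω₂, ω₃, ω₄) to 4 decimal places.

(-5.8000, 8.3000, -13.3000, 15.8000)

k = lx + ly = 0.18 + 0.18 = 0.3600;  k·ωz = 0.3600·1.2 = 0.4320
ω₁ (FL) = (vx − vy − k·ωz)/r = -0.2320/0.04 = -5.8000
ω₂ (FR) = (vx + vy + k·ωz)/r = 0.3320/0.04 = 8.3000
ω₃ (RL) = (vx + vy − k·ωz)/r = -0.5320/0.04 = -13.3000
ω₄ (RR) = (vx − vy + k·ωz)/r = 0.6320/0.04 = 15.8000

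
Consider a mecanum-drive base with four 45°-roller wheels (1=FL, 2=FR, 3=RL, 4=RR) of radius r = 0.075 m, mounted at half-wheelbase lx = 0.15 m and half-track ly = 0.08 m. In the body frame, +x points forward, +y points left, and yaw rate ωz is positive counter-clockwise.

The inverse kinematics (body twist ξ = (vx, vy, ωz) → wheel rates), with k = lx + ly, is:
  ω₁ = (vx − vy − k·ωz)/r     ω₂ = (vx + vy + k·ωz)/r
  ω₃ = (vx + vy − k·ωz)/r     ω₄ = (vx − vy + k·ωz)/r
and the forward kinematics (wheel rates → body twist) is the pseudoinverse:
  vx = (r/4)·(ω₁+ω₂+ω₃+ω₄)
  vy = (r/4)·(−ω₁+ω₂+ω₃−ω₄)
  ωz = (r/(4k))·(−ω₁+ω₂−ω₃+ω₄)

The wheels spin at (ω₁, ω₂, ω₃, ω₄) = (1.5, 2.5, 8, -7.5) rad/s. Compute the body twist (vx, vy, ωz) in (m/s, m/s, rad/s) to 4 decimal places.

(0.0844, 0.3094, -1.1821)

k = lx + ly = 0.15 + 0.08 = 0.2300
ω₁+ω₂+ω₃+ω₄ = 4.5000  →  vx = (0.075/4)·4.5000 = 0.0844
−ω₁+ω₂+ω₃−ω₄ = 16.5000  →  vy = (0.075/4)·16.5000 = 0.3094
−ω₁+ω₂−ω₃+ω₄ = -14.5000  →  ωz = (0.075/0.9200)·-14.5000 = -1.1821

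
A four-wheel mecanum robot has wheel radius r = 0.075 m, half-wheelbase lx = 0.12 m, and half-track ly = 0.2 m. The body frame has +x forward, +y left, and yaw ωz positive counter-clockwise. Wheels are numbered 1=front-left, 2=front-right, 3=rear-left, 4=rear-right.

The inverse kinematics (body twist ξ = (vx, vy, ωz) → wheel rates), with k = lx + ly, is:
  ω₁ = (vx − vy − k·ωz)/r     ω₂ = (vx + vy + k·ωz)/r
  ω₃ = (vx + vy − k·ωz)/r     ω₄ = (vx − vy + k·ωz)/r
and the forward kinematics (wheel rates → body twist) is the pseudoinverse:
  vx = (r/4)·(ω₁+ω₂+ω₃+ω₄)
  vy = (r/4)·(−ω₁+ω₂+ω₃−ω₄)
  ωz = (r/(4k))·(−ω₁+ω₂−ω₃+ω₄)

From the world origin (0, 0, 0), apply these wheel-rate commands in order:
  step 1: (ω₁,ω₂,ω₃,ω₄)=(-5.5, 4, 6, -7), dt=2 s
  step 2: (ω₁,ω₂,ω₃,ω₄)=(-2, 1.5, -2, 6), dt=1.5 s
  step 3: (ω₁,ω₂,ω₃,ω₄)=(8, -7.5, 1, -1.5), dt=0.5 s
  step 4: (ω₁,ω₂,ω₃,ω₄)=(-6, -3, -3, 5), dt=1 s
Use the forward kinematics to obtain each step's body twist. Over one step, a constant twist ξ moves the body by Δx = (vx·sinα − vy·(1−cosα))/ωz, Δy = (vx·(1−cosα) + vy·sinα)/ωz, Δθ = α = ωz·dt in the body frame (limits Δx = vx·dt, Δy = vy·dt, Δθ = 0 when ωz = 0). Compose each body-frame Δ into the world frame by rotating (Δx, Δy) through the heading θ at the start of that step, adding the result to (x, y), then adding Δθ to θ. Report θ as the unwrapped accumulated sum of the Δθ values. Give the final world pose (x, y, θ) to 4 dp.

step 1: ξ=(vx,vy,ωz)=(-0.0469, 0.4219, -0.2051), dt=2.0 → body Δ=(0.0795, 0.8392, -0.4102) → world pose (0.0795, 0.8392, -0.4102)
step 2: ξ=(vx,vy,ωz)=(0.0656, -0.0844, 0.6738), dt=1.5 → body Δ=(0.1412, -0.0604, 1.0107) → world pose (0.1849, 0.7275, 0.6006)
step 3: ξ=(vx,vy,ωz)=(0.0000, -0.2437, -1.0547), dt=0.5 → body Δ=(-0.0314, -0.1163, -0.5273) → world pose (0.2247, 0.6138, 0.0732)
step 4: ξ=(vx,vy,ωz)=(-0.1312, -0.0938, 0.6445), dt=1.0 → body Δ=(-0.0932, -0.1282, 0.6445) → world pose (0.1412, 0.4791, 0.7178)

(0.1412, 0.4791, 0.7178)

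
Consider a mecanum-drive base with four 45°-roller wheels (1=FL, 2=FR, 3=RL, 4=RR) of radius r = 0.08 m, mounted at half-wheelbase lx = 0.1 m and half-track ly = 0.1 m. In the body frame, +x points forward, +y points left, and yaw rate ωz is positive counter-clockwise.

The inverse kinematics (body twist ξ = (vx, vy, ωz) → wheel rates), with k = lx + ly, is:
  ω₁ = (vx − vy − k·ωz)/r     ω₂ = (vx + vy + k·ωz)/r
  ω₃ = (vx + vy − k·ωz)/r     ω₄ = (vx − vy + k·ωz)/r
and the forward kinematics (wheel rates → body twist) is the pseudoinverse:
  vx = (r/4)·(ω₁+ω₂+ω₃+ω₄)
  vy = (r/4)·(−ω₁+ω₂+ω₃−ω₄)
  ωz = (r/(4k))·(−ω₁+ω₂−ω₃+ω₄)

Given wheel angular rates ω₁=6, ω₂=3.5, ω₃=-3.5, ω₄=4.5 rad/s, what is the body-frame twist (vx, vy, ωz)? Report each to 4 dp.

k = lx + ly = 0.1 + 0.1 = 0.2000
ω₁+ω₂+ω₃+ω₄ = 10.5000  →  vx = (0.08/4)·10.5000 = 0.2100
−ω₁+ω₂+ω₃−ω₄ = -10.5000  →  vy = (0.08/4)·-10.5000 = -0.2100
−ω₁+ω₂−ω₃+ω₄ = 5.5000  →  ωz = (0.08/0.8000)·5.5000 = 0.5500

(0.2100, -0.2100, 0.5500)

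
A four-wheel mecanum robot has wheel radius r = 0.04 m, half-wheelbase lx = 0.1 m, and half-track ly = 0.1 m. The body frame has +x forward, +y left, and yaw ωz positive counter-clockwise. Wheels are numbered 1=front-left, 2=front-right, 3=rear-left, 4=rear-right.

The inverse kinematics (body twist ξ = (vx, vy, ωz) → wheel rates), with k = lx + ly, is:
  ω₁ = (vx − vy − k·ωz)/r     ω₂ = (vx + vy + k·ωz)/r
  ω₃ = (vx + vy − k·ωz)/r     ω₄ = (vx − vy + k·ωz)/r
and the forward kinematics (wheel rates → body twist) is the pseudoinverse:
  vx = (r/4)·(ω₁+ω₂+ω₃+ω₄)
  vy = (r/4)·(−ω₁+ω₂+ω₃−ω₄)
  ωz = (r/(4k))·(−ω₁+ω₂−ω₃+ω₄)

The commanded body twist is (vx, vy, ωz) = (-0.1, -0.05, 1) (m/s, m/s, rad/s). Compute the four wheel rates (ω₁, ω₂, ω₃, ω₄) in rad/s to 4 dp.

(-6.2500, 1.2500, -8.7500, 3.7500)

k = lx + ly = 0.1 + 0.1 = 0.2000;  k·ωz = 0.2000·1 = 0.2000
ω₁ (FL) = (vx − vy − k·ωz)/r = -0.2500/0.04 = -6.2500
ω₂ (FR) = (vx + vy + k·ωz)/r = 0.0500/0.04 = 1.2500
ω₃ (RL) = (vx + vy − k·ωz)/r = -0.3500/0.04 = -8.7500
ω₄ (RR) = (vx − vy + k·ωz)/r = 0.1500/0.04 = 3.7500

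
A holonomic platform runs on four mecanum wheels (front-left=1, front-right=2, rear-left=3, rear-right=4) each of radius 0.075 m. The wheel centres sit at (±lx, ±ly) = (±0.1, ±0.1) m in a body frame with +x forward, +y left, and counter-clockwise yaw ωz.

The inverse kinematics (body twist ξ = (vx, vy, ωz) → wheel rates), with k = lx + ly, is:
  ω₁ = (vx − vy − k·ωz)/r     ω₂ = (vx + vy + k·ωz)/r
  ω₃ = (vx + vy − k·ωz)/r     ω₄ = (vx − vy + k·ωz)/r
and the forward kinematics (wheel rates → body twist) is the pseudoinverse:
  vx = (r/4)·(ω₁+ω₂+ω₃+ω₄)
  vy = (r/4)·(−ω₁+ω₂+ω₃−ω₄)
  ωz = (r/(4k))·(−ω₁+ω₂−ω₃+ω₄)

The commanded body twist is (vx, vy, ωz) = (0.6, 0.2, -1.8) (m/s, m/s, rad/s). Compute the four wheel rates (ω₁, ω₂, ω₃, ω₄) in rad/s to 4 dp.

(10.1333, 5.8667, 15.4667, 0.5333)

k = lx + ly = 0.1 + 0.1 = 0.2000;  k·ωz = 0.2000·-1.8 = -0.3600
ω₁ (FL) = (vx − vy − k·ωz)/r = 0.7600/0.075 = 10.1333
ω₂ (FR) = (vx + vy + k·ωz)/r = 0.4400/0.075 = 5.8667
ω₃ (RL) = (vx + vy − k·ωz)/r = 1.1600/0.075 = 15.4667
ω₄ (RR) = (vx − vy + k·ωz)/r = 0.0400/0.075 = 0.5333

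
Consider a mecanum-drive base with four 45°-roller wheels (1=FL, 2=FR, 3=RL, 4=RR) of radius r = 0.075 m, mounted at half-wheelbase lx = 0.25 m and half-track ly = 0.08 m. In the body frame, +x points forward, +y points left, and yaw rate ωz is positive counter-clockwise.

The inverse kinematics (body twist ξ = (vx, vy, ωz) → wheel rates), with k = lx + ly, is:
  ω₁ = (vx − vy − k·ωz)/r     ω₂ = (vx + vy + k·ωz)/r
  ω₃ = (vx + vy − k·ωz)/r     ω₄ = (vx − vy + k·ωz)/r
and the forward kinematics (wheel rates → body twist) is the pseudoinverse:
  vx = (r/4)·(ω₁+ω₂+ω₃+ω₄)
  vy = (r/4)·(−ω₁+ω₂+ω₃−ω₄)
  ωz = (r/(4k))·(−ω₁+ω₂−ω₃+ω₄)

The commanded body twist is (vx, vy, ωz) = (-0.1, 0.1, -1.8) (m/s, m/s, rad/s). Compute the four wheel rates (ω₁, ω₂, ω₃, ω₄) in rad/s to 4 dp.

k = lx + ly = 0.25 + 0.08 = 0.3300;  k·ωz = 0.3300·-1.8 = -0.5940
ω₁ (FL) = (vx − vy − k·ωz)/r = 0.3940/0.075 = 5.2533
ω₂ (FR) = (vx + vy + k·ωz)/r = -0.5940/0.075 = -7.9200
ω₃ (RL) = (vx + vy − k·ωz)/r = 0.5940/0.075 = 7.9200
ω₄ (RR) = (vx − vy + k·ωz)/r = -0.7940/0.075 = -10.5867

(5.2533, -7.9200, 7.9200, -10.5867)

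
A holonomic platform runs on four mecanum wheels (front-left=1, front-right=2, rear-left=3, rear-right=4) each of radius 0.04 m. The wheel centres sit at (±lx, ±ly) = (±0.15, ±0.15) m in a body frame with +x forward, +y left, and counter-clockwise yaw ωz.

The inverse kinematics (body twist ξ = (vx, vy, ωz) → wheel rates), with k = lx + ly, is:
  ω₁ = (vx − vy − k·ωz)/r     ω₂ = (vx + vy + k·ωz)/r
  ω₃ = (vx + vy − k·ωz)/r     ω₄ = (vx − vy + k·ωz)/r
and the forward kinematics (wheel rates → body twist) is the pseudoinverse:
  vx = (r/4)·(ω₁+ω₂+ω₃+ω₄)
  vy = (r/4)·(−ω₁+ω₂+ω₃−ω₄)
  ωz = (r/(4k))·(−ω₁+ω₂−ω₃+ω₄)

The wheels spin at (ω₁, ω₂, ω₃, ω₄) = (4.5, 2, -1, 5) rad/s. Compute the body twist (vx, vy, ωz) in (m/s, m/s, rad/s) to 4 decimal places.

(0.1050, -0.0850, 0.1167)

k = lx + ly = 0.15 + 0.15 = 0.3000
ω₁+ω₂+ω₃+ω₄ = 10.5000  →  vx = (0.04/4)·10.5000 = 0.1050
−ω₁+ω₂+ω₃−ω₄ = -8.5000  →  vy = (0.04/4)·-8.5000 = -0.0850
−ω₁+ω₂−ω₃+ω₄ = 3.5000  →  ωz = (0.04/1.2000)·3.5000 = 0.1167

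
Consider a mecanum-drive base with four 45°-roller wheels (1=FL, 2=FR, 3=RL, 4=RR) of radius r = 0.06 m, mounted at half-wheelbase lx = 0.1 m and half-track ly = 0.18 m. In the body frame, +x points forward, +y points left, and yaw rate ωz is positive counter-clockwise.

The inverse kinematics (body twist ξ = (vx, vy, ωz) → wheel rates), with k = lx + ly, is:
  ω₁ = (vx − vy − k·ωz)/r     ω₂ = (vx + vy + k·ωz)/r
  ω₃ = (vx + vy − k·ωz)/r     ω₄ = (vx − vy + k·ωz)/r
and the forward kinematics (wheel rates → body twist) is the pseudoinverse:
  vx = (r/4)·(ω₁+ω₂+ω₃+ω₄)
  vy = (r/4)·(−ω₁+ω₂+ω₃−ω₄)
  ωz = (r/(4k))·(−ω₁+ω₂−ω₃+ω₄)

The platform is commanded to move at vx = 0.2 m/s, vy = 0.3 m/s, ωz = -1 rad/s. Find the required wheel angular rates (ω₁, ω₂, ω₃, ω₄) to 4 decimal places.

(3.0000, 3.6667, 13.0000, -6.3333)

k = lx + ly = 0.1 + 0.18 = 0.2800;  k·ωz = 0.2800·-1 = -0.2800
ω₁ (FL) = (vx − vy − k·ωz)/r = 0.1800/0.06 = 3.0000
ω₂ (FR) = (vx + vy + k·ωz)/r = 0.2200/0.06 = 3.6667
ω₃ (RL) = (vx + vy − k·ωz)/r = 0.7800/0.06 = 13.0000
ω₄ (RR) = (vx − vy + k·ωz)/r = -0.3800/0.06 = -6.3333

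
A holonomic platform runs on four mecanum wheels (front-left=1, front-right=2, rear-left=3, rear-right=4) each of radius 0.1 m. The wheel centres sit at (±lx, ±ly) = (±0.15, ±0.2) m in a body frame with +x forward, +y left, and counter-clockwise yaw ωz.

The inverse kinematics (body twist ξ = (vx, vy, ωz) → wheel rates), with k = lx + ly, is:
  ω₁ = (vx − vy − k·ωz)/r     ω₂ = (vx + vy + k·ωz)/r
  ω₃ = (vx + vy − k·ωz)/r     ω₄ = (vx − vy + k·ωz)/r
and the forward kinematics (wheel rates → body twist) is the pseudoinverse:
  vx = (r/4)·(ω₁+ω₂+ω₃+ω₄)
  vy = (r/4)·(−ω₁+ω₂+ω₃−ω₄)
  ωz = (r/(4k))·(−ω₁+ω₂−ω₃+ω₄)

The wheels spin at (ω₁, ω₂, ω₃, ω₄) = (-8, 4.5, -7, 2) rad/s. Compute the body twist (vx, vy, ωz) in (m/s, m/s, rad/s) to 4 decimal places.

(-0.2125, 0.0875, 1.5357)

k = lx + ly = 0.15 + 0.2 = 0.3500
ω₁+ω₂+ω₃+ω₄ = -8.5000  →  vx = (0.1/4)·-8.5000 = -0.2125
−ω₁+ω₂+ω₃−ω₄ = 3.5000  →  vy = (0.1/4)·3.5000 = 0.0875
−ω₁+ω₂−ω₃+ω₄ = 21.5000  →  ωz = (0.1/1.4000)·21.5000 = 1.5357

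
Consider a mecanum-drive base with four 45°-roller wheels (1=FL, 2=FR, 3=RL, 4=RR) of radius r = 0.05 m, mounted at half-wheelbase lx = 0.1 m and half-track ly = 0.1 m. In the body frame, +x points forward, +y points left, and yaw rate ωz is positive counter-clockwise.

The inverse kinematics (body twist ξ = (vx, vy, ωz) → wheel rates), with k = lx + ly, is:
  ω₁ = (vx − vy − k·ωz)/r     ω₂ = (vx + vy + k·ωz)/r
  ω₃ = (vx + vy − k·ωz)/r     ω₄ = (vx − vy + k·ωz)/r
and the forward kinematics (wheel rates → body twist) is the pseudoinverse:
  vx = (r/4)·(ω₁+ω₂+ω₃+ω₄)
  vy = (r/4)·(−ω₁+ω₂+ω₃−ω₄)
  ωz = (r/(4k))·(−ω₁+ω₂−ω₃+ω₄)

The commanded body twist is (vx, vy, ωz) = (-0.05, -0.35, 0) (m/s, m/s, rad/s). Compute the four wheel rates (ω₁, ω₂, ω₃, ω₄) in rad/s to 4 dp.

k = lx + ly = 0.1 + 0.1 = 0.2000;  k·ωz = 0.2000·0 = 0.0000
ω₁ (FL) = (vx − vy − k·ωz)/r = 0.3000/0.05 = 6.0000
ω₂ (FR) = (vx + vy + k·ωz)/r = -0.4000/0.05 = -8.0000
ω₃ (RL) = (vx + vy − k·ωz)/r = -0.4000/0.05 = -8.0000
ω₄ (RR) = (vx − vy + k·ωz)/r = 0.3000/0.05 = 6.0000

(6.0000, -8.0000, -8.0000, 6.0000)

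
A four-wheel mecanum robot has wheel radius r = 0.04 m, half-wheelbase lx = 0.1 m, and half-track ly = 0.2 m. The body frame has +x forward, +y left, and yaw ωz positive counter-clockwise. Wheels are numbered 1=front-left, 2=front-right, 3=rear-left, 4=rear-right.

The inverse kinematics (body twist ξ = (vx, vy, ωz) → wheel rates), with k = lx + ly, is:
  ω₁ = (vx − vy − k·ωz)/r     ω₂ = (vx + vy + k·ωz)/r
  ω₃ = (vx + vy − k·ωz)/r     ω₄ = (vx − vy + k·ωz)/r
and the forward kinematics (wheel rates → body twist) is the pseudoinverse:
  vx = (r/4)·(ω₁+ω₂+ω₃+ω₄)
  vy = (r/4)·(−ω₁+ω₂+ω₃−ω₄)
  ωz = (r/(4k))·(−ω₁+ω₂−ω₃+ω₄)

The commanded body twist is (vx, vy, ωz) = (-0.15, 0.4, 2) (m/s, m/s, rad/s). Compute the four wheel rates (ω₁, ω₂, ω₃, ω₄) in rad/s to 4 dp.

k = lx + ly = 0.1 + 0.2 = 0.3000;  k·ωz = 0.3000·2 = 0.6000
ω₁ (FL) = (vx − vy − k·ωz)/r = -1.1500/0.04 = -28.7500
ω₂ (FR) = (vx + vy + k·ωz)/r = 0.8500/0.04 = 21.2500
ω₃ (RL) = (vx + vy − k·ωz)/r = -0.3500/0.04 = -8.7500
ω₄ (RR) = (vx − vy + k·ωz)/r = 0.0500/0.04 = 1.2500

(-28.7500, 21.2500, -8.7500, 1.2500)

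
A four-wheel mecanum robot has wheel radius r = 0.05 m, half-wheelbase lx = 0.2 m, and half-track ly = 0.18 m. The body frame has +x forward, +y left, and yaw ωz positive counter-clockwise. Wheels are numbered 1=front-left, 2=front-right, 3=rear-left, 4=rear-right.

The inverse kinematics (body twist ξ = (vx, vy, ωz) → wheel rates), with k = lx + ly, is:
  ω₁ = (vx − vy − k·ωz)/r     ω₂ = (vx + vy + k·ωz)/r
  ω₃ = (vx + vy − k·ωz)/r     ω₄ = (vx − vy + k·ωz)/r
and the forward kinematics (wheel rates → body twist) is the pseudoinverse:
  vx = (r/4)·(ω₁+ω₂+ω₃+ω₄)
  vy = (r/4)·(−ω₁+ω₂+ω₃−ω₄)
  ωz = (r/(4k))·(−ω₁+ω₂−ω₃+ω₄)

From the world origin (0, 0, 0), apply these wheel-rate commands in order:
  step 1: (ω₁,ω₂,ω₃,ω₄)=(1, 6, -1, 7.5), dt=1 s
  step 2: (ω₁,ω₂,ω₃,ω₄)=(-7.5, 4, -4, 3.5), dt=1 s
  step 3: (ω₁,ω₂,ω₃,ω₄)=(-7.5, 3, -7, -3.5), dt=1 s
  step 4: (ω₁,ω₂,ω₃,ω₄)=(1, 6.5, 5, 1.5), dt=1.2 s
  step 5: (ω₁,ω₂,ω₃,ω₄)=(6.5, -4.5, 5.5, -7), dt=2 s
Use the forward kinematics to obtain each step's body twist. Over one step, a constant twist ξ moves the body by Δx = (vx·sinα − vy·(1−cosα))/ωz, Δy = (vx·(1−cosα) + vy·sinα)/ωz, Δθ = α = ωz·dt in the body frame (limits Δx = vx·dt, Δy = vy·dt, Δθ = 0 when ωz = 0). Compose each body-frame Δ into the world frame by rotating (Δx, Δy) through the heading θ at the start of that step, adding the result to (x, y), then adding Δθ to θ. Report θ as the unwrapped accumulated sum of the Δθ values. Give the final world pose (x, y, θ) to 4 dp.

(-0.1823, 0.0820, 0.0625)

step 1: ξ=(vx,vy,ωz)=(0.1688, -0.0437, 0.4441), dt=1.0 → body Δ=(0.1728, -0.0055, 0.4441) → world pose (0.1728, -0.0055, 0.4441)
step 2: ξ=(vx,vy,ωz)=(-0.0500, 0.0500, 0.6250), dt=1.0 → body Δ=(-0.0619, 0.0317, 0.6250) → world pose (0.1033, -0.0035, 1.0691)
step 3: ξ=(vx,vy,ωz)=(-0.1875, 0.0875, 0.4605), dt=1.0 → body Δ=(-0.2007, 0.0420, 0.4605) → world pose (-0.0301, -0.1593, 1.5296)
step 4: ξ=(vx,vy,ωz)=(0.1750, 0.1125, 0.0658), dt=1.2 → body Δ=(0.2045, 0.1431, 0.0789) → world pose (-0.1647, 0.0509, 1.6086)
step 5: ξ=(vx,vy,ωz)=(0.0062, 0.0188, -0.7730), dt=2.0 → body Δ=(0.0317, 0.0164, -1.5461) → world pose (-0.1823, 0.0820, 0.0625)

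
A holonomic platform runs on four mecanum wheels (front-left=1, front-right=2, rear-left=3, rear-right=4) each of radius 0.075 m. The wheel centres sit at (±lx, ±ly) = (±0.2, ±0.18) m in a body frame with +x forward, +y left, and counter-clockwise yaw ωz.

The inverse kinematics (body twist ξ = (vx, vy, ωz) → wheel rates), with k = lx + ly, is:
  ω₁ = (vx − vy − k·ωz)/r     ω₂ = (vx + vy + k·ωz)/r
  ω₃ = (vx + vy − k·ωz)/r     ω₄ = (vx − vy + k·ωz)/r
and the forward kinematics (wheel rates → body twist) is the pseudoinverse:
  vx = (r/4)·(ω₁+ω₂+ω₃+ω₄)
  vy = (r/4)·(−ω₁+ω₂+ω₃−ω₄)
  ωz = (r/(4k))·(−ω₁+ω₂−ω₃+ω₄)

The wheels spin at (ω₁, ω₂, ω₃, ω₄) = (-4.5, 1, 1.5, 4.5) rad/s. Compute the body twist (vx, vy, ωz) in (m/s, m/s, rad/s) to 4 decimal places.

(0.0469, 0.0469, 0.4194)

k = lx + ly = 0.2 + 0.18 = 0.3800
ω₁+ω₂+ω₃+ω₄ = 2.5000  →  vx = (0.075/4)·2.5000 = 0.0469
−ω₁+ω₂+ω₃−ω₄ = 2.5000  →  vy = (0.075/4)·2.5000 = 0.0469
−ω₁+ω₂−ω₃+ω₄ = 8.5000  →  ωz = (0.075/1.5200)·8.5000 = 0.4194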